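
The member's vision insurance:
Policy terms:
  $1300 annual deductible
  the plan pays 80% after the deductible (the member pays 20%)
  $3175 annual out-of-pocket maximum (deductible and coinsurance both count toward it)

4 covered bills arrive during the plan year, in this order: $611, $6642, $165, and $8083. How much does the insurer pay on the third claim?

Bill 1, $611: all of it applies to the deductible. Member pays $611; OOP now $611. Plan pays $611 − $611 = $0.
Bill 2, $6642: $689 to deductible, leaving $5953; member's 20% is $1190.60. Member owes $1879.60 (running OOP $2490.60). Plan pays $6642 − $1879.60 = $4762.40.
Bill 3, $165: deductible met; 20% of $165 = $33. Cost to member: $33. OOP to date $2523.60. Insurer: $165 − $33 = $132.

$132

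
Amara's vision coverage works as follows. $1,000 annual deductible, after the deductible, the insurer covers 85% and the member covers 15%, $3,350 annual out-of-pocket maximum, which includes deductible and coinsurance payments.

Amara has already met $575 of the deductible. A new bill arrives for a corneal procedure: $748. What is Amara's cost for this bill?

$473.45

$575 of the $1,000 deductible is already met, leaving $425.
After the $425 deductible portion, $748 − $425 = $323 is subject to coinsurance.
15% of $323 = $48.45 falls to the member.
Member responsibility before any cap: $425 + $48.45 = $473.45.
Year-to-date out-of-pocket becomes $575 + $473.45 = $1,048.45, still under the $3,350 maximum, so no cap applies.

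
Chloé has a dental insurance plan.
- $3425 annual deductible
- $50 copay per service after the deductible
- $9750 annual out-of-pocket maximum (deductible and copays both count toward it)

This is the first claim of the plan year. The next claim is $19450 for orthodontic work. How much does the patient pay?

$3475

The full $3425 deductible is still open; $3425 of this bill applies to it.
The remaining $16025 (= $19450 − $3425) moves to the copay.
Copay on this service: $50.
So the patient owes $3425 + $50 = $3475 before any cap.
Year-to-date out-of-pocket becomes $0 + $3475 = $3475, still under the $9750 maximum, so no cap applies.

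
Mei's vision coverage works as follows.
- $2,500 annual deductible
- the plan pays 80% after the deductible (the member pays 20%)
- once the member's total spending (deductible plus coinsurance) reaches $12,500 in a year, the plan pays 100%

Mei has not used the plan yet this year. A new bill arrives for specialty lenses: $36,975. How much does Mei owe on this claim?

$9,395

The full $2,500 deductible is still open; $2,500 of this bill applies to it.
After the $2,500 deductible portion, $36,975 − $2,500 = $34,475 is subject to coinsurance.
Coinsurance: $34,475 × 20% = $6,895.
Member responsibility before any cap: $2,500 + $6,895 = $9,395.
Year-to-date out-of-pocket becomes $0 + $9,395 = $9,395, still under the $12,500 maximum, so no cap applies.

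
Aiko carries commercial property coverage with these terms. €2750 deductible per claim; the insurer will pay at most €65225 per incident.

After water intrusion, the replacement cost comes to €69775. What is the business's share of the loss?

Less the €2750 deductible: €69775 − €2750 = €67025.
Since €67025 > €65225, the payout is capped at €65225.
The business bears the rest of the original loss: €69775 − €65225 = €4550.

€4550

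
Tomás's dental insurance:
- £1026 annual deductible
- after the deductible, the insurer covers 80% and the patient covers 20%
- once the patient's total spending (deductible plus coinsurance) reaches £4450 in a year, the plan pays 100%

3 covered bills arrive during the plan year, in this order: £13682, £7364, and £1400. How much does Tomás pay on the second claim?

£892.80

Bill 1, £13682: deductible takes £1026, £12656 remains; 20% of £12656 = £2531.20. Patient owes £3557.20 (running OOP £3557.20).
Bill 2, £7364: deductible met; 20% of £7364 = £1472.80. Adding that to £3557.20 gives £5030, past the £4450 cap; patient pays only £4450 − £3557.20 = £892.80.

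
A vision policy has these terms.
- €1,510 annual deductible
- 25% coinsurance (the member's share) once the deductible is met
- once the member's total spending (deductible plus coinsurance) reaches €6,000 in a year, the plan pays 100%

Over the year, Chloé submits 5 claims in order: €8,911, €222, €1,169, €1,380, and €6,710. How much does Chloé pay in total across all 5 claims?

€5,730.50

Bill 1, €8,911: €1,510 to deductible, leaving €7,401; member's 25% is €1,850.25. Cost to member: €3,360.25. OOP to date €3,360.25.
Bill 2, €222: deductible already satisfied, so member's share is 25% × €222 = €55.50. Member owes €55.50 (running OOP €3,415.75).
Bill 3, €1,169: deductible already satisfied, so member's share is 25% × €1,169 = €292.25. Cost to member: €292.25. OOP to date €3,708.
Bill 4, €1,380: deductible already satisfied, so member's share is 25% × €1,380 = €345. Cost to member: €345. OOP to date €4,053.
Bill 5, €6,710: deductible already satisfied, so member's share is 25% × €6,710 = €1,677.50. Cost to member: €1,677.50. OOP to date €5,730.50.
Total paid by the member: €3,360.25 + €55.50 + €292.25 + €345 + €1,677.50 = €5,730.50.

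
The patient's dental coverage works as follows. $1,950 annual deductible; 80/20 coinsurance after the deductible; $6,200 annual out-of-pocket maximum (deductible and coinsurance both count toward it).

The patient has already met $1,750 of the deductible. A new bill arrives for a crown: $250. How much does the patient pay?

$210

$1,750 of the $1,950 deductible is already met, leaving $200.
After the $200 deductible portion, $250 − $200 = $50 is subject to coinsurance.
Patient's 20% share of $50 is $10.
Patient responsibility before any cap: $200 + $10 = $210.
Total out-of-pocket so far would be $1,750 + $210 = $1,960, below the $6,200 cap — no reduction.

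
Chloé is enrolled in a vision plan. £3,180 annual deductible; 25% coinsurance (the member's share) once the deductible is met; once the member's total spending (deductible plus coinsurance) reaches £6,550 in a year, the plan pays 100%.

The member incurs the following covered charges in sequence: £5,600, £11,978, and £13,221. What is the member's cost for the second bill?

£2,765

Bill 1, £5,600: £3,180 to deductible, leaving £2,420; 25% of £2,420 = £605. Member owes £3,785 (running OOP £3,785).
Bill 2, £11,978: 25% coinsurance on £11,978 = £2,994.50. That would push OOP to £6,779.50, over the £6,550 cap, so member pays £6,550 − £3,785 = £2,765.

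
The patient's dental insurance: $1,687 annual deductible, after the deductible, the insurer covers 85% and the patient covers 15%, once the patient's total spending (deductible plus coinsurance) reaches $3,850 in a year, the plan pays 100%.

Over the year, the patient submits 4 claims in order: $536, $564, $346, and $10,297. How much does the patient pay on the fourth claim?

Claim 1 ($536): all of it applies to the deductible. Patient pays $536; OOP now $536.
Claim 2 ($564): entire amount goes to the deductible. Cost to patient: $564. OOP to date $1,100.
Claim 3 ($346): fully absorbed by the deductible. Cost to patient: $346. OOP to date $1,446.
Claim 4 ($10,297): deductible takes $241, $10,056 remains; 15% of $10,056 = $1,508.40. Cost to patient: $1,749.40. OOP to date $3,195.40.

$1,749.40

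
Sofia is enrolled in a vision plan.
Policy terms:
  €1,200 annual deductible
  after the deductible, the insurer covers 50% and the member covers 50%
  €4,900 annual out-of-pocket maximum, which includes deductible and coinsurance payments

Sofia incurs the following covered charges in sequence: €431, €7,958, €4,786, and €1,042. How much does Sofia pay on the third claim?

Bill 1, €431: all of it applies to the deductible. Member pays €431; OOP now €431.
Bill 2, €7,958: €769 finishes the deductible; €7,189 goes to coinsurance; coinsurance €7,189 × 50% = €3,594.50. Member pays €4,363.50; OOP now €4,794.50.
Bill 3, €4,786: deductible met; 50% of €4,786 = €2,393. That would push OOP to €7,187.50, over the €4,900 cap, so member pays €4,900 − €4,794.50 = €105.50.

€105.50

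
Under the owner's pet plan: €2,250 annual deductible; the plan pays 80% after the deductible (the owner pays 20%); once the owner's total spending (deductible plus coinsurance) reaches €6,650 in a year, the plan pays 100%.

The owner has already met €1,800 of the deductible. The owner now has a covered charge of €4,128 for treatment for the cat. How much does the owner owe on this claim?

€1,800 of the €2,250 deductible is already met, leaving €450.
The remaining €3,678 (= €4,128 − €450) moves to coinsurance.
20% of €3,678 = €735.60 falls to the owner.
That puts the owner's cost at €450 + €735.60 = €1,185.60 before any cap.
Total out-of-pocket so far would be €1,800 + €1,185.60 = €2,985.60, below the €6,650 cap — no reduction.

€1,185.60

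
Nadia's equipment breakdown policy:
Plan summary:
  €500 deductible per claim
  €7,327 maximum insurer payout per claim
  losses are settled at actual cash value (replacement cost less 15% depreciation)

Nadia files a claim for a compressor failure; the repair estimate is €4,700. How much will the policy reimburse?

€3,495

At 15% depreciation, ACV = €4,700 − €705 = €3,995.
Less the €500 deductible: €3,995 − €500 = €3,495.
€3,495 ≤ €7,327, so the limit doesn't bind; insurer pays €3,495.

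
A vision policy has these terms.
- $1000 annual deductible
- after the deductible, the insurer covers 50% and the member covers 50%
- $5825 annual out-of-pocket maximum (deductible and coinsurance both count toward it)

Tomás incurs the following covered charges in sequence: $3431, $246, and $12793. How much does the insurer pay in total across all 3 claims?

Bill 1, $3431: $1000 to deductible, leaving $2431; 50% of $2431 = $1215.50. Cost to member: $2215.50. OOP to date $2215.50. Plan pays $3431 − $2215.50 = $1215.50.
Bill 2, $246: deductible met; 50% of $246 = $123. Cost to member: $123. OOP to date $2338.50. Insurer: $246 − $123 = $123.
Bill 3, $12793: 50% coinsurance on $12793 = $6396.50. Adding that to $2338.50 gives $8735, past the $5825 cap; member pays only $5825 − $2338.50 = $3486.50. Insurer: $12793 − $3486.50 = $9306.50.
Insurer total = bills − member's total = $16470 − $5825 = $10645.

$10645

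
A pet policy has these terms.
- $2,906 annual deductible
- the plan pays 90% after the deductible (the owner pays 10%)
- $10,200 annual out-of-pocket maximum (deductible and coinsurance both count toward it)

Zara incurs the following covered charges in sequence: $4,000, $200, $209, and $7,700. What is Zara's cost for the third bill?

$20.90

Claim 1 ($4,000): deductible takes $2,906, $1,094 remains; coinsurance $1,094 × 10% = $109.40. Cost to owner: $3,015.40. OOP to date $3,015.40.
Claim 2 ($200): deductible met; 10% of $200 = $20. Cost to owner: $20. OOP to date $3,035.40.
Claim 3 ($209): deductible already satisfied, so owner's share is 10% × $209 = $20.90. Owner owes $20.90 (running OOP $3,056.30).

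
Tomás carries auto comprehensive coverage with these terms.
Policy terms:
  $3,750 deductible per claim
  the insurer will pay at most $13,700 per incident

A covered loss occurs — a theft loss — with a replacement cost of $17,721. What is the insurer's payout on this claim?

Subtract the deductible: $17,721 − $3,750 = $13,971.
Since $13,971 > $13,700, the payout is capped at $13,700.

$13,700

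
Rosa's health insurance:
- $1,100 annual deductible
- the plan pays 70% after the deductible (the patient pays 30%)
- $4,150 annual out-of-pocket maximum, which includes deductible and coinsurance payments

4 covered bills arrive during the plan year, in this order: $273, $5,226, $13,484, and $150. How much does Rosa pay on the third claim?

$1,730.30

Bill 1, $273: fully absorbed by the deductible. Patient pays $273; OOP now $273.
Bill 2, $5,226: $827 finishes the deductible; $4,399 goes to coinsurance; 30% of $4,399 = $1,319.70. Patient pays $2,146.70; OOP now $2,419.70.
Bill 3, $13,484: deductible already satisfied, so patient's share is 30% × $13,484 = $4,045.20. Adding that to $2,419.70 gives $6,464.90, past the $4,150 cap; patient pays only $4,150 − $2,419.70 = $1,730.30.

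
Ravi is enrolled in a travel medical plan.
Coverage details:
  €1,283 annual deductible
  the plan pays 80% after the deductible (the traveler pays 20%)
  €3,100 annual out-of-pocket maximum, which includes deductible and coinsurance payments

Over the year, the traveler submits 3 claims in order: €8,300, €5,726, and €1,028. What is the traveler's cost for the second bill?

€413.60

#1 (€8,300): deductible takes €1,283, €7,017 remains; coinsurance €7,017 × 20% = €1,403.40. Traveler owes €2,686.40 (running OOP €2,686.40).
#2 (€5,726): 20% coinsurance on €5,726 = €1,145.20. That would push OOP to €3,831.60, over the €3,100 cap, so traveler pays €3,100 − €2,686.40 = €413.60.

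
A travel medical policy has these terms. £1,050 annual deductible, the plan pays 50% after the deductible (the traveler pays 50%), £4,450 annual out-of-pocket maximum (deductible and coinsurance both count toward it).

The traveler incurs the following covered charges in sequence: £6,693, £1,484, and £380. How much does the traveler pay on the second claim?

Claim 1 (£6,693): deductible takes £1,050, £5,643 remains; traveler's 50% is £2,821.50. Cost to traveler: £3,871.50. OOP to date £3,871.50.
Claim 2 (£1,484): 50% coinsurance on £1,484 = £742. Adding that to £3,871.50 gives £4,613.50, past the £4,450 cap; traveler pays only £4,450 − £3,871.50 = £578.50.

£578.50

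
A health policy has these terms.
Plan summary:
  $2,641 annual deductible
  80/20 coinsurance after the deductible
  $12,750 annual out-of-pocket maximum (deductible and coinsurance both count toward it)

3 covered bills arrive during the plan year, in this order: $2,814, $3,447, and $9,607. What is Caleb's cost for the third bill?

Claim 1 ($2,814): $2,641 finishes the deductible; $173 goes to coinsurance; coinsurance $173 × 20% = $34.60. Patient pays $2,675.60; OOP now $2,675.60.
Claim 2 ($3,447): deductible met; 20% of $3,447 = $689.40. Cost to patient: $689.40. OOP to date $3,365.
Claim 3 ($9,607): deductible already satisfied, so patient's share is 20% × $9,607 = $1,921.40. Cost to patient: $1,921.40. OOP to date $5,286.40.

$1,921.40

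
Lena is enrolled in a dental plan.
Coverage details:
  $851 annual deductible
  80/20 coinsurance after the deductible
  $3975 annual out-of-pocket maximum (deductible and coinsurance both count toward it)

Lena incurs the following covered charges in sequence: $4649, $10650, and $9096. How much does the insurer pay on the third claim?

Claim 1 ($4649): deductible takes $851, $3798 remains; 20% of $3798 = $759.60. Cost to patient: $1610.60. OOP to date $1610.60. Insurer: $4649 − $1610.60 = $3038.40.
Claim 2 ($10650): deductible already satisfied, so patient's share is 20% × $10650 = $2130. Patient pays $2130; OOP now $3740.60. Insurer: $10650 − $2130 = $8520.
Claim 3 ($9096): deductible already satisfied, so patient's share is 20% × $9096 = $1819.20. That would push OOP to $5559.80, over the $3975 cap, so patient pays $3975 − $3740.60 = $234.40. Insurer: $9096 − $234.40 = $8861.60.

$8861.60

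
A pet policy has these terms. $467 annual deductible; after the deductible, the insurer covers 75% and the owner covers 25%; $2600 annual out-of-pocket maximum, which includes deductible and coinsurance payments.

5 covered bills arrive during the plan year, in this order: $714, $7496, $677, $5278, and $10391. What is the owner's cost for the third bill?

$169.25

#1 ($714): $467 to deductible, leaving $247; coinsurance $247 × 25% = $61.75. Owner owes $528.75 (running OOP $528.75).
#2 ($7496): 25% coinsurance on $7496 = $1874. Owner owes $1874 (running OOP $2402.75).
#3 ($677): deductible already satisfied, so owner's share is 25% × $677 = $169.25. Cost to owner: $169.25. OOP to date $2572.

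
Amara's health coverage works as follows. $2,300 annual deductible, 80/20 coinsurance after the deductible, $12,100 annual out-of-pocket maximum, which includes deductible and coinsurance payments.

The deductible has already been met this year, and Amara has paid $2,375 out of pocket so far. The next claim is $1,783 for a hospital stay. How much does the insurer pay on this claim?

With the deductible met, the entire $1,783 is subject to coinsurance.
Coinsurance: $1,783 × 20% = $356.60.
Total out-of-pocket so far would be $2,375 + $356.60 = $2,731.60, below the $12,100 cap — no reduction.
Insurer pays the balance: $1,783 − $356.60 = $1,426.40.

$1,426.40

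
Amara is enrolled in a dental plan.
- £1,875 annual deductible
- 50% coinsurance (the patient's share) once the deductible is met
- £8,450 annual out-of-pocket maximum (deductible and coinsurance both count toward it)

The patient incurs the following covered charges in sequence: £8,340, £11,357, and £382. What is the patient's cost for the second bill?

Claim 1 (£8,340): £1,875 to deductible, leaving £6,465; patient's 50% is £3,232.50. Patient owes £5,107.50 (running OOP £5,107.50).
Claim 2 (£11,357): deductible already satisfied, so patient's share is 50% × £11,357 = £5,678.50. OOP would hit £10,786 > £8,450, so the cap limits the patient to £8,450 − £5,107.50 = £3,342.50.

£3,342.50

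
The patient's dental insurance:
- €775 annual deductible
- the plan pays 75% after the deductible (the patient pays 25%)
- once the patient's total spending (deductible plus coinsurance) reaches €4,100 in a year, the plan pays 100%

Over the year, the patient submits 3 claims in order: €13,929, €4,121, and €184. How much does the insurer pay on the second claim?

Bill 1, €13,929: €775 finishes the deductible; €13,154 goes to coinsurance; coinsurance €13,154 × 25% = €3,288.50. Patient owes €4,063.50 (running OOP €4,063.50). Plan pays €13,929 − €4,063.50 = €9,865.50.
Bill 2, €4,121: 25% coinsurance on €4,121 = €1,030.25. Adding that to €4,063.50 gives €5,093.75, past the €4,100 cap; patient pays only €4,100 − €4,063.50 = €36.50. Plan pays €4,121 − €36.50 = €4,084.50.

€4,084.50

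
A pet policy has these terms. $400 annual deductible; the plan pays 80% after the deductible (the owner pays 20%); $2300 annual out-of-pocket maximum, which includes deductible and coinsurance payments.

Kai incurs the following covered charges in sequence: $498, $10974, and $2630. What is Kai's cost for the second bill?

$1880.40

Claim 1 ($498): $400 finishes the deductible; $98 goes to coinsurance; owner's 20% is $19.60. Owner owes $419.60 (running OOP $419.60).
Claim 2 ($10974): deductible met; 20% of $10974 = $2194.80. OOP would hit $2614.40 > $2300, so the cap limits the owner to $2300 − $419.60 = $1880.40.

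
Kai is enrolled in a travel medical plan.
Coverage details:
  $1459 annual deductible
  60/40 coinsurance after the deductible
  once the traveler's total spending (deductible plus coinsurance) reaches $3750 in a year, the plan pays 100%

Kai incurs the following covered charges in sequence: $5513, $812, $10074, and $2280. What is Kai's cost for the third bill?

$344.60

Bill 1, $5513: $1459 to deductible, leaving $4054; coinsurance $4054 × 40% = $1621.60. Cost to traveler: $3080.60. OOP to date $3080.60.
Bill 2, $812: 40% coinsurance on $812 = $324.80. Traveler owes $324.80 (running OOP $3405.40).
Bill 3, $10074: 40% coinsurance on $10074 = $4029.60. OOP would hit $7435 > $3750, so the cap limits the traveler to $3750 − $3405.40 = $344.60.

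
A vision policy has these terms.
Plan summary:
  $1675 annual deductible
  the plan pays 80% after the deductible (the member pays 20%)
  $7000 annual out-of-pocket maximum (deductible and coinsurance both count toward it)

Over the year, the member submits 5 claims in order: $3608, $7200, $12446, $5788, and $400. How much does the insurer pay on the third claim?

#1 ($3608): $1675 finishes the deductible; $1933 goes to coinsurance; member's 20% is $386.60. Member owes $2061.60 (running OOP $2061.60). Insurer: $3608 − $2061.60 = $1546.40.
#2 ($7200): deductible already satisfied, so member's share is 20% × $7200 = $1440. Cost to member: $1440. OOP to date $3501.60. Plan pays $7200 − $1440 = $5760.
#3 ($12446): 20% coinsurance on $12446 = $2489.20. Member owes $2489.20 (running OOP $5990.80). Plan pays $12446 − $2489.20 = $9956.80.

$9956.80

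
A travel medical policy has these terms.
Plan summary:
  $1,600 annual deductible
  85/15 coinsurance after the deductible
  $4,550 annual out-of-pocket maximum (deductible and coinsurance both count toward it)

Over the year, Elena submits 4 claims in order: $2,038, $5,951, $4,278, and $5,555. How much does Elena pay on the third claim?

Claim 1 ($2,038): deductible takes $1,600, $438 remains; traveler's 15% is $65.70. Traveler owes $1,665.70 (running OOP $1,665.70).
Claim 2 ($5,951): 15% coinsurance on $5,951 = $892.65. Traveler owes $892.65 (running OOP $2,558.35).
Claim 3 ($4,278): deductible met; 15% of $4,278 = $641.70. Cost to traveler: $641.70. OOP to date $3,200.05.

$641.70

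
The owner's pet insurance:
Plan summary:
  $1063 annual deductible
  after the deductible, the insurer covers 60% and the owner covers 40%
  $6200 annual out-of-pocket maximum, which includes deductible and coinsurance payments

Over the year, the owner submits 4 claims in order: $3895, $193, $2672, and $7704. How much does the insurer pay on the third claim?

$1603.20

Claim 1 ($3895): $1063 finishes the deductible; $2832 goes to coinsurance; owner's 40% is $1132.80. Owner owes $2195.80 (running OOP $2195.80). Plan pays $3895 − $2195.80 = $1699.20.
Claim 2 ($193): deductible met; 40% of $193 = $77.20. Owner pays $77.20; OOP now $2273. Insurer: $193 − $77.20 = $115.80.
Claim 3 ($2672): deductible met; 40% of $2672 = $1068.80. Cost to owner: $1068.80. OOP to date $3341.80. Insurer: $2672 − $1068.80 = $1603.20.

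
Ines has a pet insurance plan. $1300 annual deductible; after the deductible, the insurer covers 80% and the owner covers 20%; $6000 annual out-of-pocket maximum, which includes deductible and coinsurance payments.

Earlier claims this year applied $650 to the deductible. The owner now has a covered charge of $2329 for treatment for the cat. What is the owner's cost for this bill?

$985.80

Remaining deductible: $1300 − $650 = $650.
The remaining $1679 (= $2329 − $650) moves to coinsurance.
Coinsurance: $1679 × 20% = $335.80.
Owner responsibility before any cap: $650 + $335.80 = $985.80.
Cumulative spending $650 + $985.80 = $1635.80 stays under the $6000 maximum.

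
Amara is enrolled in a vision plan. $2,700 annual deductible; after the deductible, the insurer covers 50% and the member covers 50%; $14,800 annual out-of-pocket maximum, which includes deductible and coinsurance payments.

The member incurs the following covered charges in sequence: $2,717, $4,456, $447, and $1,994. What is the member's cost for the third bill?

#1 ($2,717): deductible takes $2,700, $17 remains; member's 50% is $8.50. Member owes $2,708.50 (running OOP $2,708.50).
#2 ($4,456): 50% coinsurance on $4,456 = $2,228. Member pays $2,228; OOP now $4,936.50.
#3 ($447): deductible met; 50% of $447 = $223.50. Cost to member: $223.50. OOP to date $5,160.

$223.50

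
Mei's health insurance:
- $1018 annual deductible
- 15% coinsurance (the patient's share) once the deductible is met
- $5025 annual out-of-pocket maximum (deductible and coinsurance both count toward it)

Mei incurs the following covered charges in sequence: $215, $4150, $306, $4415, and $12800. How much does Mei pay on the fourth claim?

$662.25

#1 ($215): fully absorbed by the deductible. Patient pays $215; OOP now $215.
#2 ($4150): $803 finishes the deductible; $3347 goes to coinsurance; 15% of $3347 = $502.05. Cost to patient: $1305.05. OOP to date $1520.05.
#3 ($306): deductible met; 15% of $306 = $45.90. Patient pays $45.90; OOP now $1565.95.
#4 ($4415): deductible already satisfied, so patient's share is 15% × $4415 = $662.25. Cost to patient: $662.25. OOP to date $2228.20.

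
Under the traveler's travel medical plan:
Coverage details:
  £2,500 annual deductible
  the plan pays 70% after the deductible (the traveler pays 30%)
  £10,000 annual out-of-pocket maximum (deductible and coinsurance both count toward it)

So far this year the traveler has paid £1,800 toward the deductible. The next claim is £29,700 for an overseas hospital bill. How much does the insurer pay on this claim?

Remaining deductible: £2,500 − £1,800 = £700.
That leaves £29,700 − £700 = £29,000 for coinsurance.
30% of £29,000 = £8,700 falls to the traveler.
Traveler responsibility before any cap: £700 + £8,700 = £9,400.
Adding £9,400 to the £1,800 already spent would give £11,200, which exceeds the £10,000 cap; the traveler pays just £10,000 − £1,800 = £8,200.
Insurer pays the balance: £29,700 − £8,200 = £21,500.

£21,500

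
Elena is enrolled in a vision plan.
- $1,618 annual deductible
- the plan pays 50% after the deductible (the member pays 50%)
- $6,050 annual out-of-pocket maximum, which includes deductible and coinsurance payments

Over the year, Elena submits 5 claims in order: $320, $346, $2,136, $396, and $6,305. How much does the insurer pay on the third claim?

$592

Bill 1, $320: fully absorbed by the deductible. Member owes $320 (running OOP $320). Plan pays $320 − $320 = $0.
Bill 2, $346: all of it applies to the deductible. Member owes $346 (running OOP $666). Insurer: $346 − $346 = $0.
Bill 3, $2,136: $952 finishes the deductible; $1,184 goes to coinsurance; 50% of $1,184 = $592. Member owes $1,544 (running OOP $2,210). Plan pays $2,136 − $1,544 = $592.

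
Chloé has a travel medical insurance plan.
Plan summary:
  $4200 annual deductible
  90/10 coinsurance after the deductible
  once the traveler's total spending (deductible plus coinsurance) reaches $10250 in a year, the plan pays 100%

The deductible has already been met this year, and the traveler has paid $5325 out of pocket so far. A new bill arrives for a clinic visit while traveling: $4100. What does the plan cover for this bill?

$3690

The deductible is already satisfied, so the full bill goes to coinsurance.
Coinsurance: $4100 × 10% = $410.
Total out-of-pocket so far would be $5325 + $410 = $5735, below the $10250 cap — no reduction.
The insurer covers the remainder: $4100 − $410 = $3690.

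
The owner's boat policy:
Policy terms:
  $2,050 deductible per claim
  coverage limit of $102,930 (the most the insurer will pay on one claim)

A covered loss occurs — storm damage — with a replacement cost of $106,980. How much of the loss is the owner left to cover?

$4,050

Less the $2,050 deductible: $106,980 − $2,050 = $104,930.
The $102,930 per-incident cap binds; insurer pays $102,930.
Out of pocket: $106,980 − $102,930 = $4,050.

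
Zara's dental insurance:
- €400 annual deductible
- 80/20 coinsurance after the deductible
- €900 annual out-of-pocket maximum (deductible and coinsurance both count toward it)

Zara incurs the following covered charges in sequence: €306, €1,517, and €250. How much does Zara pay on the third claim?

€50

Claim 1 — €306: entire amount goes to the deductible. Patient owes €306 (running OOP €306).
Claim 2 — €1,517: deductible takes €94, €1,423 remains; patient's 20% is €284.60. Cost to patient: €378.60. OOP to date €684.60.
Claim 3 — €250: deductible met; 20% of €250 = €50. Patient pays €50; OOP now €734.60.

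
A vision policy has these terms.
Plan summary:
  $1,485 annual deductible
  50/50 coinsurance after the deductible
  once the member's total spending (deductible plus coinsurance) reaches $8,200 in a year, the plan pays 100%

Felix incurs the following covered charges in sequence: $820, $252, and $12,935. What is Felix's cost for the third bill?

$6,674

#1 ($820): all of it applies to the deductible. Member pays $820; OOP now $820.
#2 ($252): fully absorbed by the deductible. Cost to member: $252. OOP to date $1,072.
#3 ($12,935): $413 to deductible, leaving $12,522; 50% of $12,522 = $6,261. Member pays $6,674; OOP now $7,746.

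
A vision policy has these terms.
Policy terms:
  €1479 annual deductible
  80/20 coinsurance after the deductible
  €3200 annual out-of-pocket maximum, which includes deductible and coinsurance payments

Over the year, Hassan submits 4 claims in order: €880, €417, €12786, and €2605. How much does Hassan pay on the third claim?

Claim 1 (€880): fully absorbed by the deductible. Member owes €880 (running OOP €880).
Claim 2 (€417): fully absorbed by the deductible. Member pays €417; OOP now €1297.
Claim 3 (€12786): €182 to deductible, leaving €12604; member's 20% is €2520.80. Claim cost before the cap: €182 + €2520.80 = €2702.80. Adding that to €1297 gives €3999.80, past the €3200 cap; member pays only €3200 − €1297 = €1903.

€1903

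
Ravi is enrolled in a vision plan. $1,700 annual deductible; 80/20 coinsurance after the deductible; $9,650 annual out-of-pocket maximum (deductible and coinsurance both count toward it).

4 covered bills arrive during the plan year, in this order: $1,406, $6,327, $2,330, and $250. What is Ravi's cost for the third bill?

$466

Bill 1, $1,406: fully absorbed by the deductible. Cost to member: $1,406. OOP to date $1,406.
Bill 2, $6,327: $294 finishes the deductible; $6,033 goes to coinsurance; 20% of $6,033 = $1,206.60. Cost to member: $1,500.60. OOP to date $2,906.60.
Bill 3, $2,330: 20% coinsurance on $2,330 = $466. Cost to member: $466. OOP to date $3,372.60.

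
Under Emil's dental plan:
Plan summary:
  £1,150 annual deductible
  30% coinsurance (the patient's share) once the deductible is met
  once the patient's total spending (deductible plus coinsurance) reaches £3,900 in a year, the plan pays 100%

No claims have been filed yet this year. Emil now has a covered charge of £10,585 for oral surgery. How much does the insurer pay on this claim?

Deductible not yet touched, so the first £1,150 of the bill goes to the deductible.
After the £1,150 deductible portion, £10,585 − £1,150 = £9,435 is subject to coinsurance.
30% of £9,435 = £2,830.50 falls to the patient.
Patient responsibility before any cap: £1,150 + £2,830.50 = £3,980.50.
Adding £3,980.50 to the £0 already spent would give £3,980.50, which exceeds the £3,900 cap; the patient pays just £3,900 − £0 = £3,900.
The insurer covers the remainder: £10,585 − £3,900 = £6,685.

£6,685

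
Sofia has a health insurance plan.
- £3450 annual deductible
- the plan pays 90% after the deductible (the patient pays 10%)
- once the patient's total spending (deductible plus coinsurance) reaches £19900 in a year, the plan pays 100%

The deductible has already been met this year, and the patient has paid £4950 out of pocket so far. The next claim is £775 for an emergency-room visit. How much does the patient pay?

£77.50

The deductible is already satisfied, so the full bill goes to coinsurance.
Patient's 10% share of £775 is £77.50.
Total out-of-pocket so far would be £4950 + £77.50 = £5027.50, below the £19900 cap — no reduction.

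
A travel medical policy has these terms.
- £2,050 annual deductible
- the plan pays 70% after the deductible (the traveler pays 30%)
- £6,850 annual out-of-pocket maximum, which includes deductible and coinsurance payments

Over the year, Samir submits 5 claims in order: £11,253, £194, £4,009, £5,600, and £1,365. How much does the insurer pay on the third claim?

Bill 1, £11,253: £2,050 finishes the deductible; £9,203 goes to coinsurance; 30% of £9,203 = £2,760.90. Cost to traveler: £4,810.90. OOP to date £4,810.90. Plan pays £11,253 − £4,810.90 = £6,442.10.
Bill 2, £194: deductible met; 30% of £194 = £58.20. Traveler owes £58.20 (running OOP £4,869.10). Plan pays £194 − £58.20 = £135.80.
Bill 3, £4,009: 30% coinsurance on £4,009 = £1,202.70. Traveler owes £1,202.70 (running OOP £6,071.80). Insurer: £4,009 − £1,202.70 = £2,806.30.

£2,806.30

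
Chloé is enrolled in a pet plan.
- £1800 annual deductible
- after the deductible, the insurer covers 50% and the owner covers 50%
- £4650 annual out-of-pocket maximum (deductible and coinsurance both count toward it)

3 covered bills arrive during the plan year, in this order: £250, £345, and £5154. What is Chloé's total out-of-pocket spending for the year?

#1 (£250): fully absorbed by the deductible. Owner owes £250 (running OOP £250).
#2 (£345): all of it applies to the deductible. Owner pays £345; OOP now £595.
#3 (£5154): £1205 finishes the deductible; £3949 goes to coinsurance; 50% of £3949 = £1974.50. Cost to owner: £3179.50. OOP to date £3774.50.
Total paid by the owner: £250 + £345 + £3179.50 = £3774.50.

£3774.50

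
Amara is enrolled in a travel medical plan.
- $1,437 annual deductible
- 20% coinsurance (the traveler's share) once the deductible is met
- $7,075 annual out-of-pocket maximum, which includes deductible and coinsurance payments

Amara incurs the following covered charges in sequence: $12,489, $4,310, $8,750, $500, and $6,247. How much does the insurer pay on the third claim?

$7,000

Claim 1 ($12,489): $1,437 to deductible, leaving $11,052; traveler's 20% is $2,210.40. Traveler pays $3,647.40; OOP now $3,647.40. Plan pays $12,489 − $3,647.40 = $8,841.60.
Claim 2 ($4,310): deductible met; 20% of $4,310 = $862. Traveler pays $862; OOP now $4,509.40. Plan pays $4,310 − $862 = $3,448.
Claim 3 ($8,750): deductible already satisfied, so traveler's share is 20% × $8,750 = $1,750. Traveler pays $1,750; OOP now $6,259.40. Plan pays $8,750 − $1,750 = $7,000.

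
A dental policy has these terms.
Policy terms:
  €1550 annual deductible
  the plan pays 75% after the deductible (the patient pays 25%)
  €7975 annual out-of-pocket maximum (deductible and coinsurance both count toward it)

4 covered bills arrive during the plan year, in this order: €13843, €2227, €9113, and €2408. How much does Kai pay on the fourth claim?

€516.75

#1 (€13843): €1550 finishes the deductible; €12293 goes to coinsurance; 25% of €12293 = €3073.25. Patient owes €4623.25 (running OOP €4623.25).
#2 (€2227): 25% coinsurance on €2227 = €556.75. Patient pays €556.75; OOP now €5180.
#3 (€9113): 25% coinsurance on €9113 = €2278.25. Patient owes €2278.25 (running OOP €7458.25).
#4 (€2408): deductible already satisfied, so patient's share is 25% × €2408 = €602. OOP would hit €8060.25 > €7975, so the cap limits the patient to €7975 − €7458.25 = €516.75.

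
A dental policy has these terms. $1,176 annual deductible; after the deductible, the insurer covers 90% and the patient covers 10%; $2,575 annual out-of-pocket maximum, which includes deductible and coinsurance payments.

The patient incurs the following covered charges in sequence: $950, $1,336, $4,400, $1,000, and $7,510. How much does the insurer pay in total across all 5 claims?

$12,621

#1 ($950): entire amount goes to the deductible. Cost to patient: $950. OOP to date $950. Plan pays $950 − $950 = $0.
#2 ($1,336): $226 finishes the deductible; $1,110 goes to coinsurance; patient's 10% is $111. Cost to patient: $337. OOP to date $1,287. Insurer: $1,336 − $337 = $999.
#3 ($4,400): deductible met; 10% of $4,400 = $440. Cost to patient: $440. OOP to date $1,727. Insurer: $4,400 − $440 = $3,960.
#4 ($1,000): deductible met; 10% of $1,000 = $100. Patient pays $100; OOP now $1,827. Plan pays $1,000 − $100 = $900.
#5 ($7,510): deductible already satisfied, so patient's share is 10% × $7,510 = $751. That would push OOP to $2,578, over the $2,575 cap, so patient pays $2,575 − $1,827 = $748. Plan pays $7,510 − $748 = $6,762.
Insurer total: $0 + $999 + $3,960 + $900 + $6,762 = $12,621.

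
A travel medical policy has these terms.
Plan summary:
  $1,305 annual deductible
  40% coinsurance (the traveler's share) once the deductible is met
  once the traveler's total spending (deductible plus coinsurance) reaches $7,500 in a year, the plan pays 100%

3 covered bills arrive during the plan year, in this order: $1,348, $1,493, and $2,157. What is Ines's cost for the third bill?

Claim 1 — $1,348: $1,305 finishes the deductible; $43 goes to coinsurance; 40% of $43 = $17.20. Traveler pays $1,322.20; OOP now $1,322.20.
Claim 2 — $1,493: deductible met; 40% of $1,493 = $597.20. Traveler pays $597.20; OOP now $1,919.40.
Claim 3 — $2,157: 40% coinsurance on $2,157 = $862.80. Cost to traveler: $862.80. OOP to date $2,782.20.

$862.80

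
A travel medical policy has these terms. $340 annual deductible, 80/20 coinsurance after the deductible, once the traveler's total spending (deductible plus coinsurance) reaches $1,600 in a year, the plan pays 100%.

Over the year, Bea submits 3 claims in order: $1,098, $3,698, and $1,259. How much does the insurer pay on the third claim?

$1,007.20

Claim 1 ($1,098): $340 finishes the deductible; $758 goes to coinsurance; coinsurance $758 × 20% = $151.60. Traveler pays $491.60; OOP now $491.60. Insurer: $1,098 − $491.60 = $606.40.
Claim 2 ($3,698): deductible already satisfied, so traveler's share is 20% × $3,698 = $739.60. Traveler owes $739.60 (running OOP $1,231.20). Plan pays $3,698 − $739.60 = $2,958.40.
Claim 3 ($1,259): deductible met; 20% of $1,259 = $251.80. Cost to traveler: $251.80. OOP to date $1,483. Insurer: $1,259 − $251.80 = $1,007.20.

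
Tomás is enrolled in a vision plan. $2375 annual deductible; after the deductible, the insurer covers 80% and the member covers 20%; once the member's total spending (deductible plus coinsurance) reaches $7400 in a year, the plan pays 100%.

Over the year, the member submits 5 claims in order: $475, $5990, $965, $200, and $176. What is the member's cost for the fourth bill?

Claim 1 ($475): entire amount goes to the deductible. Member owes $475 (running OOP $475).
Claim 2 ($5990): $1900 finishes the deductible; $4090 goes to coinsurance; member's 20% is $818. Member pays $2718; OOP now $3193.
Claim 3 ($965): deductible met; 20% of $965 = $193. Cost to member: $193. OOP to date $3386.
Claim 4 ($200): 20% coinsurance on $200 = $40. Member pays $40; OOP now $3426.

$40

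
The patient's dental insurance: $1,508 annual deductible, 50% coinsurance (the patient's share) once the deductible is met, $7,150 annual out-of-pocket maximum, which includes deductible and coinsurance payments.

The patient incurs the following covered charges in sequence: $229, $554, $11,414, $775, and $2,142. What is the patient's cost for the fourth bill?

Bill 1, $229: all of it applies to the deductible. Cost to patient: $229. OOP to date $229.
Bill 2, $554: all of it applies to the deductible. Patient pays $554; OOP now $783.
Bill 3, $11,414: deductible takes $725, $10,689 remains; patient's 50% is $5,344.50. Patient owes $6,069.50 (running OOP $6,852.50).
Bill 4, $775: deductible met; 50% of $775 = $387.50. OOP would hit $7,240 > $7,150, so the cap limits the patient to $7,150 − $6,852.50 = $297.50.

$297.50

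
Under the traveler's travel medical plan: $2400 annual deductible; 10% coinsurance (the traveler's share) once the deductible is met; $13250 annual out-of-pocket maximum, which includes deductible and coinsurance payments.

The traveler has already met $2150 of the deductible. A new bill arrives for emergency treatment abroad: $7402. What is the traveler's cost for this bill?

$2150 of the $2400 deductible is already met, leaving $250.
The remaining $7152 (= $7402 − $250) moves to coinsurance.
Traveler's 10% share of $7152 is $715.20.
So the traveler owes $250 + $715.20 = $965.20 before any cap.
Total out-of-pocket so far would be $2150 + $965.20 = $3115.20, below the $13250 cap — no reduction.

$965.20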